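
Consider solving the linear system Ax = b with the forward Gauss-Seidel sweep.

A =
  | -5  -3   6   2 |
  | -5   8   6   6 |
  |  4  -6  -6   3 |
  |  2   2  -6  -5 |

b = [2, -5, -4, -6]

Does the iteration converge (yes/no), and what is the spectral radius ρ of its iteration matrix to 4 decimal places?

no, ρ = 1.4593

A = D + L + U where D = diag(-5, 8, -6, -5).
Gauss-Seidel: T = -(D+L)⁻¹U, row 0 first, T[0,1] = -(-3)/(-5) = -0.6000; later rows by forward substitution.
  T[0,:] = [+0.0000 -0.6000 +1.2000 +0.4000]
  T[1,:] = [+0.0000 -0.3750 +0.0000 -0.5000]
  T[2,:] = [+0.0000 -0.0250 +0.8000 +1.2667]
  T[3,:] = [+0.0000 -0.3600 -0.4800 -1.5600]
|λ(T)| sorted: 1.4593, 0.4588, 0.1344, 0.0000.
ρ = 1.4593; 1.4593 > 1: divergent.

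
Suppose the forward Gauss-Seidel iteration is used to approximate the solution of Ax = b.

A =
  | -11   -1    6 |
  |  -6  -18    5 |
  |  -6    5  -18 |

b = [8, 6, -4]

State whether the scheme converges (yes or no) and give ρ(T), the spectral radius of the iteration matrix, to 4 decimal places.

yes, ρ = 0.1734

Split A = D + L + U, D = diag(-11, -18, -18).
T_GS = -(D+L)⁻¹U: row 0 first, T[0,1] = -(-1)/(-11) = -0.0909; later rows by forward substitution.
  T[0,:] = [+0.0000, -0.0909, +0.5455]
  T[1,:] = [+0.0000, +0.0303, +0.0960]
  T[2,:] = [+0.0000, +0.0387, -0.1552]
|λ(T)| sorted: 0.1734, 0.0485, 0.0000.
spectral radius ρ = 0.1734; 0.1734 < 1: convergent.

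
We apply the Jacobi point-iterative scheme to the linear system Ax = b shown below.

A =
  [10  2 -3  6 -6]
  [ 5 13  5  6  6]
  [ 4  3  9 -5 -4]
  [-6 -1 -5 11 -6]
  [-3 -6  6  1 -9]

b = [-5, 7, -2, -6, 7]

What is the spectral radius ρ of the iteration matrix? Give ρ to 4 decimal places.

1.2539

Diagonal D = diag(10, 13, 9, 11, -9); L, U strict lower/upper.
Jacobi: T = -D⁻¹(L+U), T[1,4] = -(6)/(13) = -0.4615; T[1,1] = 0.
  T[0,:] = [+0.0000  -0.2000  +0.3000  -0.6000  +0.6000]
  T[1,:] = [-0.3846  +0.0000  -0.3846  -0.4615  -0.4615]
  T[2,:] = [-0.4444  -0.3333  +0.0000  +0.5556  +0.4444]
  T[3,:] = [+0.5455  +0.0909  +0.4545  +0.0000  +0.5455]
  T[4,:] = [-0.3333  -0.6667  +0.6667  +0.1111  +0.0000]
eigenvalue magnitudes: 1.2539, 0.8760, 0.8760, 0.6126, 0.0117.
ρ(T) = max|λ| = 1.2539; 1.2539 > 1, so it fails to converge.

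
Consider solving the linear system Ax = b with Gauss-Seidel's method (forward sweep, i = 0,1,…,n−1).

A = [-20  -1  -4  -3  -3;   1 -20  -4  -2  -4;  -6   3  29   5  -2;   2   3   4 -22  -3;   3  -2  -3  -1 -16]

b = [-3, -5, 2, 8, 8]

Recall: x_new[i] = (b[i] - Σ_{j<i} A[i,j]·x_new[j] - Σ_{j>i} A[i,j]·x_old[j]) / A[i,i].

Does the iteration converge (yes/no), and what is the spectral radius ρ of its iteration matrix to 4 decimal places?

yes, ρ = 0.1606

Write A = D+L+U with D = diag(-20, -20, 29, -22, -16).
GS T = -(D+L)⁻¹U: row 0 first, T[0,3] = -(-3)/(-20) = -0.1500; later rows by forward substitution.
  T[0,:] = [+0.0000  -0.0500  -0.2000  -0.1500  -0.1500]
  T[1,:] = [+0.0000  -0.0025  -0.2100  -0.1075  -0.2075]
  T[2,:] = [+0.0000  -0.0101  -0.0197  -0.1923  +0.0594]
  T[3,:] = [+0.0000  -0.0067  -0.0504  -0.0633  -0.1675]
  T[4,:] = [+0.0000  -0.0068  -0.0044  +0.0253  -0.0029]
|λ(T)| sorted: 0.1606, 0.0716, 0.0619, 0.0619, 0.0000.
ρ = 0.1606; 0.1606 < 1 ⇒ converges.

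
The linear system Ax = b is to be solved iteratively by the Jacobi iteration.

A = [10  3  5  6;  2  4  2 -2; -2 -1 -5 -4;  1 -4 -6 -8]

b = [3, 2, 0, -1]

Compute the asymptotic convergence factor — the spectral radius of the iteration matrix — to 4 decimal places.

Let D = diag(10, 4, -5, -8); L, U the strict triangles.
Jacobi: T = -D⁻¹(L+U), T[1,0] = -(2)/(4) = -0.5000; T[1,1] = 0.
  T[0,:] = [+0.0000, -0.3000, -0.5000, -0.6000]
  T[1,:] = [-0.5000, +0.0000, -0.5000, +0.5000]
  T[2,:] = [-0.4000, -0.2000, +0.0000, -0.8000]
  T[3,:] = [+0.1250, -0.5000, -0.7500, +0.0000]
moduli |λ_i(T)| = 1.1347, 0.5256, 0.5256, 0.3788.
spectral radius ρ = 1.1347; 1.1347 > 1, so it fails to converge.

1.1347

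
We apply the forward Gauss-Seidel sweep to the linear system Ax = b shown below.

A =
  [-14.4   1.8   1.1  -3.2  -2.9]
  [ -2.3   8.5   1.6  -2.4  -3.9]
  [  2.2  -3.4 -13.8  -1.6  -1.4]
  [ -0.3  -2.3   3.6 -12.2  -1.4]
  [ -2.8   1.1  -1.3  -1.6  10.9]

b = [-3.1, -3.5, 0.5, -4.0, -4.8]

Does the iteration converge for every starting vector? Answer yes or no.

Split A = D + L + U, D = diag(-14.4, 8.5, -13.8, -12.2, 10.9).
Gauss-Seidel: T = -(D+L)⁻¹U, row 0 first, T[0,3] = -(-3.2)/(-14.4) = -0.2222; later rows by forward substitution.
  T[0,:] = [+0.0000  +0.1250  +0.0764  -0.2222  -0.2014]
  T[1,:] = [+0.0000  +0.0338  -0.1676  +0.2222  +0.4043]
  T[2,:] = [+0.0000  +0.0116  +0.0535  -0.2061  -0.2332]
  T[3,:] = [+0.0000  -0.0060  +0.0455  -0.0973  -0.2548]
  T[4,:] = [+0.0000  +0.0292  +0.0496  -0.1184  -0.1578]
eigenvalue magnitudes: 0.2530, 0.0775, 0.0775, 0.0529, 0.0000.
ρ(T) = max|λ| = 0.2530; 0.2530 < 1 ⇒ converges.

yes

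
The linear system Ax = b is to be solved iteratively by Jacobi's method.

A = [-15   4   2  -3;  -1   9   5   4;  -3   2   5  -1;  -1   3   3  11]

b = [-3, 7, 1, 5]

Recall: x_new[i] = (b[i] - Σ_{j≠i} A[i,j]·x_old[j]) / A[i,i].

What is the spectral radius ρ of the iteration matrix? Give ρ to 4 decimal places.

Write A = D+L+U with D = diag(-15, 9, 5, 11).
Jacobi T = -D⁻¹(L+U): T[3,2] = -(3)/(11) = -0.2727; T[3,3] = 0.
  T[0,:] = [+0.0000  +0.2667  +0.1333  -0.2000]
  T[1,:] = [+0.1111  +0.0000  -0.5556  -0.4444]
  T[2,:] = [+0.6000  -0.4000  +0.0000  +0.2000]
  T[3,:] = [+0.0909  -0.2727  -0.2727  +0.0000]
|eigenvalues of T|: 0.6966, 0.3901, 0.3901, 0.0623.
ρ(T) = max|λ| = 0.6966; 0.6966 < 1: convergent.

0.6966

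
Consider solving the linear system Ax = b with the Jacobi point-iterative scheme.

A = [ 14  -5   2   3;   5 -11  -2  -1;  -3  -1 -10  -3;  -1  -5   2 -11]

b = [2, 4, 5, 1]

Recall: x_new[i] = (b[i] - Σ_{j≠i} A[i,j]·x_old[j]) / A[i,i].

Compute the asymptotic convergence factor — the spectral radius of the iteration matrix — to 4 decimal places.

Split A = D + L + U, D = diag(14, -11, -10, -11).
Jacobi T = -D⁻¹(L+U): T[3,1] = -(-5)/(-11) = -0.4545; T[3,3] = 0.
  T[0,:] = [+0.0000  +0.3571  -0.1429  -0.2143]
  T[1,:] = [+0.4545  +0.0000  -0.1818  -0.0909]
  T[2,:] = [-0.3000  -0.1000  +0.0000  -0.3000]
  T[3,:] = [-0.0909  -0.4545  +0.1818  +0.0000]
moduli |λ_i(T)| = 0.5858, 0.3093, 0.1674, 0.1674.
ρ(T) = max|λ| = 0.5858; 0.5858 < 1 ⇒ converges.

0.5858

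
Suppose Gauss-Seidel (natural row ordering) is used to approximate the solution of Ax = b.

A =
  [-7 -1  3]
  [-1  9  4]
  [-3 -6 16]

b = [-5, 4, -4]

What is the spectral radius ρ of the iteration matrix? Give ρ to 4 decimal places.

Diagonal D = diag(-7, 9, 16); L, U strict lower/upper.
GS T = -(D+L)⁻¹U: row 0 first, T[0,1] = -(-1)/(-7) = -0.1429; later rows by forward substitution.
  T[0,:] = [+0.0000  -0.1429  +0.4286]
  T[1,:] = [+0.0000  -0.0159  -0.3968]
  T[2,:] = [+0.0000  -0.0327  -0.0685]
moduli |λ_i(T)| = 0.1591, 0.0748, 0.0000.
spectral radius ρ = 0.1591; 0.1591 < 1: convergent.

0.1591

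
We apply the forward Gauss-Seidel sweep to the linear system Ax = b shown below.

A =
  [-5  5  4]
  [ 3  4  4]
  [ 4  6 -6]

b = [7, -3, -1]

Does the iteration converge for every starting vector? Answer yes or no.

no

A = D + L + U where D = diag(-5, 4, -6).
T_GS = -(D+L)⁻¹U: row 0 first, T[0,1] = -(5)/(-5) = +1.0000; later rows by forward substitution.
  T[0,:] = [+0.0000  +1.0000  +0.8000]
  T[1,:] = [+0.0000  -0.7500  -1.6000]
  T[2,:] = [+0.0000  -0.0833  -1.0667]
|eigenvalues of T|: 1.3063, 0.5103, 0.0000.
ρ = 1.3063; 1.3063 > 1 ⇒ diverges.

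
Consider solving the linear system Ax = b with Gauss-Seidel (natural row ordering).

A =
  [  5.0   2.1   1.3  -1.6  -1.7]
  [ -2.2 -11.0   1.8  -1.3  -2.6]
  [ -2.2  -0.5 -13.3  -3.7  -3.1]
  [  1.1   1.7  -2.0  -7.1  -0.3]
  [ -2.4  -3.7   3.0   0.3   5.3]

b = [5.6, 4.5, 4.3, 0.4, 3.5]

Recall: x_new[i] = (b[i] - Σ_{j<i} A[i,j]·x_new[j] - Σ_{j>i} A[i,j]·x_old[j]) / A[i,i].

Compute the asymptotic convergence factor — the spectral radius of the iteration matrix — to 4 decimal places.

0.4456

Diagonal D = diag(5, -11, -13.3, -7.1, 5.3); L, U strict lower/upper.
T_GS = -(D+L)⁻¹U: row 0 first, T[0,2] = -(1.3)/(5) = -0.2600; later rows by forward substitution.
  T[0,:] = [+0.0000  -0.4200  -0.2600  +0.3200  +0.3400]
  T[1,:] = [+0.0000  +0.0840  +0.2156  -0.1822  -0.3044]
  T[2,:] = [+0.0000  +0.0663  +0.0349  -0.3243  -0.2779]
  T[3,:] = [+0.0000  -0.0636  +0.0015  +0.0973  +0.0158]
  T[4,:] = [+0.0000  -0.1655  +0.0130  +0.1958  +0.0979]
|eigenvalues of T|: 0.4456, 0.1566, 0.1566, 0.0335, 0.0000.
ρ = 0.4456; 0.4456 < 1, so it converges for any x₀.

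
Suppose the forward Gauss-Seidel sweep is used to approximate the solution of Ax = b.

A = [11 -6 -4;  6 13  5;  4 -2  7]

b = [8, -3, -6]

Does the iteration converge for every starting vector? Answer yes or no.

yes

Let D = diag(11, 13, 7); L, U the strict triangles.
GS T = -(D+L)⁻¹U: row 0 first, T[0,2] = -(-4)/(11) = +0.3636; later rows by forward substitution.
  T[0,:] = [+0.0000  +0.5455  +0.3636]
  T[1,:] = [+0.0000  -0.2517  -0.5524]
  T[2,:] = [+0.0000  -0.3836  -0.3656]
eigenvalue magnitudes: 0.7726, 0.1552, 0.0000.
ρ(T) = max|λ| = 0.7726; 0.7726 < 1 ⇒ converges.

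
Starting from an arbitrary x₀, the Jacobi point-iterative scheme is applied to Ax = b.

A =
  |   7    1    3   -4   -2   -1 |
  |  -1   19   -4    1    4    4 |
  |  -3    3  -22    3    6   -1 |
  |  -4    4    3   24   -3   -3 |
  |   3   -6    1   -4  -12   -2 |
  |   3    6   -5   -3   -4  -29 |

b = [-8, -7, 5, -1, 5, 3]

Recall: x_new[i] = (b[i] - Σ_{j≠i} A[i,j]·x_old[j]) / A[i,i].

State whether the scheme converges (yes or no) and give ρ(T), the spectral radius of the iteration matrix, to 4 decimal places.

Diagonal D = diag(7, 19, -22, 24, -12, -29); L, U strict lower/upper.
T_J = -D⁻¹(L+U): T[1,3] = -(1)/(19) = -0.0526; T[1,1] = 0.
  T[0,:] = [+0.0000  -0.1429  -0.4286  +0.5714  +0.2857  +0.1429]
  T[1,:] = [+0.0526  +0.0000  +0.2105  -0.0526  -0.2105  -0.2105]
  T[2,:] = [-0.1364  +0.1364  +0.0000  +0.1364  +0.2727  -0.0455]
  T[3,:] = [+0.1667  -0.1667  -0.1250  +0.0000  +0.1250  +0.1250]
  T[4,:] = [+0.2500  -0.5000  +0.0833  -0.3333  +0.0000  -0.1667]
  T[5,:] = [+0.1034  +0.2069  -0.1724  -0.1034  -0.1379  +0.0000]
|roots of det(T-λI)|: 0.6292, 0.3887, 0.2925, 0.2925, 0.2183, 0.2183.
spectral radius ρ = 0.6292; 0.6292 < 1, so it converges for any x₀.

yes, ρ = 0.6292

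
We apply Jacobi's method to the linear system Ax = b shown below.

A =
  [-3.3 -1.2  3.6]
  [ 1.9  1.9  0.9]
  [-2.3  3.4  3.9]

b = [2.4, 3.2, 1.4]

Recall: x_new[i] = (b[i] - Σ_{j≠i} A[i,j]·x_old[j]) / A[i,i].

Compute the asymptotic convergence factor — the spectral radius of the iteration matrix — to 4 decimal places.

Let D = diag(-3.3, 1.9, 3.9); L, U the strict triangles.
Jacobi: T = -D⁻¹(L+U), T[1,2] = -(0.9)/(1.9) = -0.4737; T[1,1] = 0.
  T[0,:] = [+0.0000, -0.3636, +1.0909]
  T[1,:] = [-1.0000, +0.0000, -0.4737]
  T[2,:] = [+0.5897, -0.8718, +0.0000]
|roots of det(T-λI)|: 1.4627, 0.8483, 0.8483.
ρ = 1.4627; 1.4627 > 1 ⇒ diverges.

1.4627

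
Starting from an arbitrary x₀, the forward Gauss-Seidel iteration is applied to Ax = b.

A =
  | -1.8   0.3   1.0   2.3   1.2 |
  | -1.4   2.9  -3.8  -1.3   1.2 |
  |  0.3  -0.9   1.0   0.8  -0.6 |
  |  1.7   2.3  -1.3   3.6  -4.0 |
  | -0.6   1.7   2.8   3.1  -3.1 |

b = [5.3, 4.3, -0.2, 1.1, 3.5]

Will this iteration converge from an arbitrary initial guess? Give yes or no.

no

A = D + L + U where D = diag(-1.8, 2.9, 1, 3.6, -3.1).
T_GS = -(D+L)⁻¹U: row 0 first, T[0,4] = -(1.2)/(-1.8) = +0.6667; later rows by forward substitution.
  T[0,:] = [+0.0000 +0.1667 +0.5556 +1.2778 +0.6667]
  T[1,:] = [+0.0000 +0.0805 +1.5785 +1.0651 -0.0920]
  T[2,:] = [+0.0000 +0.0224 +1.2540 -0.2247 +0.3172]
  T[3,:] = [+0.0000 -0.1220 -0.8180 -1.3650 +0.9696]
  T[4,:] = [+0.0000 -0.0899 +1.0728 -1.2312 +1.0767]
|λ(T)| sorted: 1.6816, 0.5797, 0.1963, 0.1963, 0.0000.
spectral radius ρ = 1.6816; 1.6816 > 1 ⇒ diverges.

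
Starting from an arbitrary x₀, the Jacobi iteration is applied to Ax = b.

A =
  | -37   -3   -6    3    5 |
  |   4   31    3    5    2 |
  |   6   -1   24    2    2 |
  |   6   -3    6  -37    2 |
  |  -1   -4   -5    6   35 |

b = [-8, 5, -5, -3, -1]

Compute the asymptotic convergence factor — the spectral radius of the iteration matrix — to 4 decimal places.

0.2519

Split A = D + L + U, D = diag(-37, 31, 24, -37, 35).
Jacobi: T = -D⁻¹(L+U), T[1,2] = -(3)/(31) = -0.0968; T[1,1] = 0.
  T[0,:] = [+0.0000 -0.0811 -0.1622 +0.0811 +0.1351]
  T[1,:] = [-0.1290 +0.0000 -0.0968 -0.1613 -0.0645]
  T[2,:] = [-0.2500 +0.0417 +0.0000 -0.0833 -0.0833]
  T[3,:] = [+0.1622 -0.0811 +0.1622 +0.0000 +0.0541]
  T[4,:] = [+0.0286 +0.1143 +0.1429 -0.1714 +0.0000]
eigenvalue magnitudes: 0.2519, 0.2046, 0.2046, 0.1387, 0.1231.
spectral radius ρ = 0.2519; 0.2519 < 1: convergent.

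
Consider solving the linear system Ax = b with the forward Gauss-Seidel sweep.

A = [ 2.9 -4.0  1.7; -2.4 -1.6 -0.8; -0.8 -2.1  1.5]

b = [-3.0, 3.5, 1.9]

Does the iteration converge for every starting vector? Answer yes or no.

no

Diagonal D = diag(2.9, -1.6, 1.5); L, U strict lower/upper.
GS T = -(D+L)⁻¹U: row 0 first, T[0,1] = -(-4)/(2.9) = +1.3793; later rows by forward substitution.
  T[0,:] = [+0.0000, +1.3793, -0.5862]
  T[1,:] = [+0.0000, -2.0690, +0.3793]
  T[2,:] = [+0.0000, -2.1609, +0.2184]
eigenvalue magnitudes: 1.6241, 0.2265, 0.0000.
spectral radius ρ = 1.6241; 1.6241 > 1: divergent.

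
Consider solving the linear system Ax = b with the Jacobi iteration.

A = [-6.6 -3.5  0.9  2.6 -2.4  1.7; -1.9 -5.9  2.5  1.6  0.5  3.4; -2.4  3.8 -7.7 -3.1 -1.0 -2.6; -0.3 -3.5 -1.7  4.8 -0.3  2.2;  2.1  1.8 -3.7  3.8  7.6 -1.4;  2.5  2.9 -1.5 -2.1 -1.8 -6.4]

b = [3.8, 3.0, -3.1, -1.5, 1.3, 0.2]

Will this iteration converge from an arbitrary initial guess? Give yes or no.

no

Diagonal D = diag(-6.6, -5.9, -7.7, 4.8, 7.6, -6.4); L, U strict lower/upper.
Jacobi T = -D⁻¹(L+U): T[0,3] = -(2.6)/(-6.6) = +0.3939; T[0,0] = 0.
  T[0,:] = [+0.0000  -0.5303  +0.1364  +0.3939  -0.3636  +0.2576]
  T[1,:] = [-0.3220  +0.0000  +0.4237  +0.2712  +0.0847  +0.5763]
  T[2,:] = [-0.3117  +0.4935  +0.0000  -0.4026  -0.1299  -0.3377]
  T[3,:] = [+0.0625  +0.7292  +0.3542  +0.0000  +0.0625  -0.4583]
  T[4,:] = [-0.2763  -0.2368  +0.4868  -0.5000  +0.0000  +0.1842]
  T[5,:] = [+0.3906  +0.4531  -0.2344  -0.3281  -0.2812  +0.0000]
|eigenvalues of T|: 1.2724, 0.7172, 0.7172, 0.5671, 0.4831, 0.4831.
ρ(T) = max|λ| = 1.2724; 1.2724 > 1 ⇒ diverges.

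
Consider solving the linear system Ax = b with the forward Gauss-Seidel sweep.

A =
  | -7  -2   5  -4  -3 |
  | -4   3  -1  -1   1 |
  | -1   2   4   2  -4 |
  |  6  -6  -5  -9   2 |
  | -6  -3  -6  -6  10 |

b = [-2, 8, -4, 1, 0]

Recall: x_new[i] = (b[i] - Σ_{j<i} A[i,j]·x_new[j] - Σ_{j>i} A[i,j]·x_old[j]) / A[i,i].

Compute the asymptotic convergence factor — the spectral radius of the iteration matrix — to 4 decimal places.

1.3976

Write A = D+L+U with D = diag(-7, 3, 4, -9, 10).
GS T = -(D+L)⁻¹U: row 0 first, T[0,2] = -(5)/(-7) = +0.7143; later rows by forward substitution.
  T[0,:] = [+0.0000  -0.2857  +0.7143  -0.5714  -0.4286]
  T[1,:] = [+0.0000  -0.3810  +1.2857  -0.4286  -0.9048]
  T[2,:] = [+0.0000  +0.1190  -0.4643  -0.4286  +1.3452]
  T[3,:] = [+0.0000  -0.0026  -0.1230  +0.1429  -0.2077]
  T[4,:] = [+0.0000  -0.2159  +0.4619  -0.6429  +0.1540]
eigenvalue magnitudes: 1.3976, 0.8804, 0.0718, 0.0718, 0.0000.
ρ(T) = max|λ| = 1.3976; 1.3976 > 1: divergent.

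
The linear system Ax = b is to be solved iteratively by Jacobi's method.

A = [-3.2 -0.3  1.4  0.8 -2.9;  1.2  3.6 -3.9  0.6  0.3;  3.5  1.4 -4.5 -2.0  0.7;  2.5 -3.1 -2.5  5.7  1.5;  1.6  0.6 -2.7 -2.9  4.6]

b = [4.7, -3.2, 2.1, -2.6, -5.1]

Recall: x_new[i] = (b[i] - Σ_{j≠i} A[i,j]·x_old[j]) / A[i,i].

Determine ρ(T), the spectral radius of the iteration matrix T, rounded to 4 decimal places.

1.1725

Write A = D+L+U with D = diag(-3.2, 3.6, -4.5, 5.7, 4.6).
Jacobi: T = -D⁻¹(L+U), T[1,2] = -(-3.9)/(3.6) = +1.0833; T[1,1] = 0.
  T[0,:] = [+0.0000 -0.0938 +0.4375 +0.2500 -0.9062]
  T[1,:] = [-0.3333 +0.0000 +1.0833 -0.1667 -0.0833]
  T[2,:] = [+0.7778 +0.3111 +0.0000 -0.4444 +0.1556]
  T[3,:] = [-0.4386 +0.5439 +0.4386 +0.0000 -0.2632]
  T[4,:] = [-0.3478 -0.1304 +0.5870 +0.6304 +0.0000]
|roots of det(T-λI)|: 1.1725, 0.7964, 0.7964, 0.6722, 0.6722.
ρ = 1.1725; 1.1725 > 1, so it fails to converge.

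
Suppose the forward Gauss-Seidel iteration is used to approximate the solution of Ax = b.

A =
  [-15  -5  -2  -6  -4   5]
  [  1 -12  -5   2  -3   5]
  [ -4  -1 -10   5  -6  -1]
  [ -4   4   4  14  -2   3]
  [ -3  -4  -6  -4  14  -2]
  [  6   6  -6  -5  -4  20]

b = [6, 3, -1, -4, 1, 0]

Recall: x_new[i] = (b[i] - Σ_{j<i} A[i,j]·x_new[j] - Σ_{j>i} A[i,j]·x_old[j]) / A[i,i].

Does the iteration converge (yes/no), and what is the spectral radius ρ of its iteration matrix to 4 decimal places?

A = D + L + U where D = diag(-15, -12, -10, 14, 14, 20).
T_GS = -(D+L)⁻¹U: row 0 first, T[0,2] = -(-2)/(-15) = -0.1333; later rows by forward substitution.
  T[0,:] = [+0.0000  -0.3333  -0.1333  -0.4000  -0.2667  +0.3333]
  T[1,:] = [+0.0000  -0.0278  -0.4278  +0.1333  -0.2722  +0.4444]
  T[2,:] = [+0.0000  +0.1361  +0.0961  +0.6467  -0.4661  -0.2778]
  T[3,:] = [+0.0000  -0.1262  +0.0567  -0.3371  +0.2776  -0.1667]
  T[4,:] = [+0.0000  -0.0571  -0.0934  +0.1332  -0.2554  +0.1746]
  T[5,:] = [+0.0000  +0.1062  +0.1927  +0.2164  +0.0402  -0.3234]
moduli |λ_i(T)| = 0.6315, 0.2866, 0.2866, 0.0905, 0.0905, 0.0000.
spectral radius ρ = 0.6315; 0.6315 < 1, so it converges for any x₀.

yes, ρ = 0.6315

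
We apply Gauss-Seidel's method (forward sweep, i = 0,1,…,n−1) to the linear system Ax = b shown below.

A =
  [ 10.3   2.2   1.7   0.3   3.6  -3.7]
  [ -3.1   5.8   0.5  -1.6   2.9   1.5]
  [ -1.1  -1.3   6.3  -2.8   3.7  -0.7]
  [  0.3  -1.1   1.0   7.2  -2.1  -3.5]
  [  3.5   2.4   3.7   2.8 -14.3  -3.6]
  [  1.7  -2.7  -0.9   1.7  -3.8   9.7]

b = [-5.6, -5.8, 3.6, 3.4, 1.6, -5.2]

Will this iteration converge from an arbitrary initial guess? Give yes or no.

A = D + L + U where D = diag(10.3, 5.8, 6.3, 7.2, -14.3, 9.7).
GS T = -(D+L)⁻¹U: row 0 first, T[0,3] = -(0.3)/(10.3) = -0.0291; later rows by forward substitution.
  T[0,:] = [+0.0000  -0.2136  -0.1650  -0.0291  -0.3495  +0.3592]
  T[1,:] = [+0.0000  -0.1142  -0.1744  +0.2603  -0.6868  -0.0666]
  T[2,:] = [+0.0000  -0.0609  -0.0648  +0.4931  -0.7901  +0.1601]
  T[3,:] = [+0.0000  -0.0001  -0.0108  -0.0275  +0.3110  +0.4387]
  T[4,:] = [+0.0000  -0.0872  -0.0885  +0.1587  -0.3443  -0.0477]
  T[5,:] = [+0.0000  -0.0341  -0.0584  +0.1903  -0.3926  -0.1622]
|roots of det(T-λI)|: 0.8363, 0.1305, 0.1305, 0.1276, 0.0579, 0.0000.
ρ(T) = max|λ| = 0.8363; 0.8363 < 1: convergent.

yes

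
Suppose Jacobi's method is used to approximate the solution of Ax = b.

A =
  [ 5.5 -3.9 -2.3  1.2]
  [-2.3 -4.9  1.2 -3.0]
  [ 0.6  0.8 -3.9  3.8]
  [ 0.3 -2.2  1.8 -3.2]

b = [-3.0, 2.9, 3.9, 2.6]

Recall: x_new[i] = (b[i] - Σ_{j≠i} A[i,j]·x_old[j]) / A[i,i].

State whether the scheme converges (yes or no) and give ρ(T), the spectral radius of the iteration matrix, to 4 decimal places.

Diagonal D = diag(5.5, -4.9, -3.9, -3.2); L, U strict lower/upper.
Jacobi: T = -D⁻¹(L+U), T[1,0] = -(-2.3)/(-4.9) = -0.4694; T[1,1] = 0.
  T[0,:] = [+0.0000 +0.7091 +0.4182 -0.2182]
  T[1,:] = [-0.4694 +0.0000 +0.2449 -0.6122]
  T[2,:] = [+0.1538 +0.2051 +0.0000 +0.9744]
  T[3,:] = [+0.0938 -0.6875 +0.5625 +0.0000]
moduli |λ_i(T)| = 1.1206, 0.8469, 0.5419, 0.5419.
ρ(T) = max|λ| = 1.1206; 1.1206 > 1 ⇒ diverges.

no, ρ = 1.1206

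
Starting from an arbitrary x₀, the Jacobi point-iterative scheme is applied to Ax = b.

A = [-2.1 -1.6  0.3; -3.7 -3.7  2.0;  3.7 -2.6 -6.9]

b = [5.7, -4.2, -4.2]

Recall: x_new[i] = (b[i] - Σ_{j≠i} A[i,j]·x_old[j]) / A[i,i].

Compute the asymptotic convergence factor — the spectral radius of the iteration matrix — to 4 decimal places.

A = D + L + U where D = diag(-2.1, -3.7, -6.9).
Jacobi T = -D⁻¹(L+U): T[2,1] = -(-2.6)/(-6.9) = -0.3768; T[2,2] = 0.
  T[0,:] = [+0.0000  -0.7619  +0.1429]
  T[1,:] = [-1.0000  +0.0000  +0.5405]
  T[2,:] = [+0.5362  -0.3768  +0.0000]
|roots of det(T-λI)|: 0.9052, 0.5952, 0.3100.
ρ = 0.9052; 0.9052 < 1, so it converges for any x₀.

0.9052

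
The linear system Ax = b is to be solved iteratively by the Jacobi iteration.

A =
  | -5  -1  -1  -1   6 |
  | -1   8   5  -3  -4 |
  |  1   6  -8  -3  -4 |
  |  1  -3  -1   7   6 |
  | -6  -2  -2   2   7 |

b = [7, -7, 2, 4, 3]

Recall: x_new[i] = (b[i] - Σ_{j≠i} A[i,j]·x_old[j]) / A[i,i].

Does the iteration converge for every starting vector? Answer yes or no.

Write A = D+L+U with D = diag(-5, 8, -8, 7, 7).
Jacobi T = -D⁻¹(L+U): T[3,4] = -(6)/(7) = -0.8571; T[3,3] = 0.
  T[0,:] = [+0.0000 -0.2000 -0.2000 -0.2000 +1.2000]
  T[1,:] = [+0.1250 +0.0000 -0.6250 +0.3750 +0.5000]
  T[2,:] = [+0.1250 +0.7500 +0.0000 -0.3750 -0.5000]
  T[3,:] = [-0.1429 +0.4286 +0.1429 +0.0000 -0.8571]
  T[4,:] = [+0.8571 +0.2857 +0.2857 -0.2857 +0.0000]
|λ(T)| sorted: 1.2109, 0.7856, 0.5783, 0.5783, 0.1587.
ρ = 1.2109; 1.2109 > 1, so it fails to converge.

no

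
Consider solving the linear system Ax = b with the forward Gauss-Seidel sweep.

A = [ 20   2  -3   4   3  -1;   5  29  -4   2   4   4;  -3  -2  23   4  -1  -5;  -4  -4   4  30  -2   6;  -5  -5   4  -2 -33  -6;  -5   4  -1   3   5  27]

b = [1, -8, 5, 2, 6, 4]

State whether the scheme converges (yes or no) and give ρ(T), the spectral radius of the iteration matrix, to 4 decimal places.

yes, ρ = 0.1626

Write A = D+L+U with D = diag(20, 29, 23, 30, -33, 27).
GS T = -(D+L)⁻¹U: row 0 first, T[0,3] = -(4)/(20) = -0.2000; later rows by forward substitution.
  T[0,:] = [+0.0000  -0.1000  +0.1500  -0.2000  -0.1500  +0.0500]
  T[1,:] = [+0.0000  +0.0172  +0.1121  -0.0345  -0.1121  -0.1466]
  T[2,:] = [+0.0000  -0.0115  +0.0293  -0.2030  +0.0142  +0.2112]
  T[3,:] = [+0.0000  -0.0095  +0.0310  -0.0042  +0.0298  -0.2410]
  T[4,:] = [+0.0000  +0.0117  -0.0380  +0.0112  +0.0396  -0.1270]
  T[5,:] = [+0.0000  -0.0226  +0.0159  -0.0411  -0.0213  +0.0891]
|λ(T)| sorted: 0.1626, 0.1113, 0.0791, 0.0791, 0.0476, 0.0000.
ρ = 0.1626; 0.1626 < 1 ⇒ converges.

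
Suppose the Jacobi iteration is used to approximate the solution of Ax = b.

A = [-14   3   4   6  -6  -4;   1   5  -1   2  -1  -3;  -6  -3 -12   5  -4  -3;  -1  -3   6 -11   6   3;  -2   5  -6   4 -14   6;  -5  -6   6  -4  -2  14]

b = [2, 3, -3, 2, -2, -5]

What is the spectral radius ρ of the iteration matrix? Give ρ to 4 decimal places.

A = D + L + U where D = diag(-14, 5, -12, -11, -14, 14).
Jacobi: T = -D⁻¹(L+U), T[5,1] = -(-6)/(14) = +0.4286; T[5,5] = 0.
  T[0,:] = [+0.0000  +0.2143  +0.2857  +0.4286  -0.4286  -0.2857]
  T[1,:] = [-0.2000  +0.0000  +0.2000  -0.4000  +0.2000  +0.6000]
  T[2,:] = [-0.5000  -0.2500  +0.0000  +0.4167  -0.3333  -0.2500]
  T[3,:] = [-0.0909  -0.2727  +0.5455  +0.0000  +0.5455  +0.2727]
  T[4,:] = [-0.1429  +0.3571  -0.4286  +0.2857  +0.0000  +0.4286]
  T[5,:] = [+0.3571  +0.4286  -0.4286  +0.2857  +0.1429  +0.0000]
moduli |λ_i(T)| = 1.1354, 0.7594, 0.3999, 0.3671, 0.3671, 0.1392.
ρ = 1.1354; 1.1354 > 1 ⇒ diverges.

1.1354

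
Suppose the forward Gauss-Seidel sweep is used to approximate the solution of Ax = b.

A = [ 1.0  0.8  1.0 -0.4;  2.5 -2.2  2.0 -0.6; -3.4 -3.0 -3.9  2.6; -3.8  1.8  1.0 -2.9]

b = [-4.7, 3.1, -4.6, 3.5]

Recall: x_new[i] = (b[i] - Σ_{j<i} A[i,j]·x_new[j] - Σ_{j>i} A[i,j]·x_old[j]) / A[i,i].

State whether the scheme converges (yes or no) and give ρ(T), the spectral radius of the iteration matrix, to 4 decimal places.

no, ρ = 1.1885

A = D + L + U where D = diag(1, -2.2, -3.9, -2.9).
T_GS = -(D+L)⁻¹U: row 0 first, T[0,3] = -(-0.4)/(1) = +0.4000; later rows by forward substitution.
  T[0,:] = [+0.0000 -0.8000 -1.0000 +0.4000]
  T[1,:] = [+0.0000 -0.9091 -0.2273 +0.1818]
  T[2,:] = [+0.0000 +1.3967 +1.0466 +0.1781]
  T[3,:] = [+0.0000 +0.9656 +1.5302 -0.3499]
|roots of det(T-λI)|: 1.1885, 0.7311, 0.7311, 0.0000.
spectral radius ρ = 1.1885; 1.1885 > 1 ⇒ diverges.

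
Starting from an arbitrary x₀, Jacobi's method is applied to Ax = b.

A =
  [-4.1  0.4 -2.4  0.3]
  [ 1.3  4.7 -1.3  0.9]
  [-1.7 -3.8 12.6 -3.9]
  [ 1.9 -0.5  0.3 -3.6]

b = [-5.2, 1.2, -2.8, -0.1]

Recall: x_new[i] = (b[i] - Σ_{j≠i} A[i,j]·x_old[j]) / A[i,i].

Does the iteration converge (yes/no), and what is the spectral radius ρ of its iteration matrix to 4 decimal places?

yes, ρ = 0.5038

Let D = diag(-4.1, 4.7, 12.6, -3.6); L, U the strict triangles.
Jacobi: T = -D⁻¹(L+U), T[3,0] = -(1.9)/(-3.6) = +0.5278; T[3,3] = 0.
  T[0,:] = [+0.0000  +0.0976  -0.5854  +0.0732]
  T[1,:] = [-0.2766  +0.0000  +0.2766  -0.1915]
  T[2,:] = [+0.1349  +0.3016  +0.0000  +0.3095]
  T[3,:] = [+0.5278  -0.1389  +0.0833  +0.0000]
eigenvalue magnitudes: 0.5038, 0.3504, 0.3504, 0.2225.
ρ(T) = max|λ| = 0.5038; 0.5038 < 1 ⇒ converges.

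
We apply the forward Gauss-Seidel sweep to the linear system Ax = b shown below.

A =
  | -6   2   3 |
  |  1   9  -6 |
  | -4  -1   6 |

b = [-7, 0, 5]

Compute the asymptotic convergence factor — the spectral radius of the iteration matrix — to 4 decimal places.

0.6324

A = D + L + U where D = diag(-6, 9, 6).
GS T = -(D+L)⁻¹U: row 0 first, T[0,2] = -(3)/(-6) = +0.5000; later rows by forward substitution.
  T[0,:] = [+0.0000  +0.3333  +0.5000]
  T[1,:] = [+0.0000  -0.0370  +0.6111]
  T[2,:] = [+0.0000  +0.2160  +0.4352]
|eigenvalues of T|: 0.6324, 0.2343, 0.0000.
ρ(T) = max|λ| = 0.6324; 0.6324 < 1 ⇒ converges.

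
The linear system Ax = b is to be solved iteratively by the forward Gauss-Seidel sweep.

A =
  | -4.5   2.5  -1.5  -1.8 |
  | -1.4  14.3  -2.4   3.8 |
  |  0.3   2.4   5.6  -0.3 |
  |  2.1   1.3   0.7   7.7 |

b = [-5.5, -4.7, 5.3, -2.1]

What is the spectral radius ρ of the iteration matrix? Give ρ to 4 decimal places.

Let D = diag(-4.5, 14.3, 5.6, 7.7); L, U the strict triangles.
Gauss-Seidel: T = -(D+L)⁻¹U, row 0 first, T[0,3] = -(-1.8)/(-4.5) = -0.4000; later rows by forward substitution.
  T[0,:] = [+0.0000  +0.5556  -0.3333  -0.4000]
  T[1,:] = [+0.0000  +0.0544  +0.1352  -0.3049]
  T[2,:] = [+0.0000  -0.0531  -0.0401  +0.2057]
  T[3,:] = [+0.0000  -0.1559  +0.0717  +0.1419]
|roots of det(T-λI)|: 0.3169, 0.1841, 0.0233, 0.0000.
ρ(T) = max|λ| = 0.3169; 0.3169 < 1, so it converges for any x₀.

0.3169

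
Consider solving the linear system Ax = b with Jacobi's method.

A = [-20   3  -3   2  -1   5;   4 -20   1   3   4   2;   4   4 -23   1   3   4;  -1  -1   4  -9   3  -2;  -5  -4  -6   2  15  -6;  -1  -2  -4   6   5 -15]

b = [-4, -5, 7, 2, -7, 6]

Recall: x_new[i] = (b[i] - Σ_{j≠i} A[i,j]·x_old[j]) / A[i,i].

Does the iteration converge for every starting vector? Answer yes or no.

Split A = D + L + U, D = diag(-20, -20, -23, -9, 15, -15).
Jacobi T = -D⁻¹(L+U): T[3,4] = -(3)/(-9) = +0.3333; T[3,3] = 0.
  T[0,:] = [+0.0000  +0.1500  -0.1500  +0.1000  -0.0500  +0.2500]
  T[1,:] = [+0.2000  +0.0000  +0.0500  +0.1500  +0.2000  +0.1000]
  T[2,:] = [+0.1739  +0.1739  +0.0000  +0.0435  +0.1304  +0.1739]
  T[3,:] = [-0.1111  -0.1111  +0.4444  +0.0000  +0.3333  -0.2222]
  T[4,:] = [+0.3333  +0.2667  +0.4000  -0.1333  +0.0000  +0.4000]
  T[5,:] = [-0.0667  -0.1333  -0.2667  +0.4000  +0.3333  +0.0000]
|eigenvalues of T|: 0.6286, 0.5042, 0.5042, 0.1791, 0.1791, 0.0192.
ρ(T) = max|λ| = 0.6286; 0.6286 < 1, so it converges for any x₀.

yes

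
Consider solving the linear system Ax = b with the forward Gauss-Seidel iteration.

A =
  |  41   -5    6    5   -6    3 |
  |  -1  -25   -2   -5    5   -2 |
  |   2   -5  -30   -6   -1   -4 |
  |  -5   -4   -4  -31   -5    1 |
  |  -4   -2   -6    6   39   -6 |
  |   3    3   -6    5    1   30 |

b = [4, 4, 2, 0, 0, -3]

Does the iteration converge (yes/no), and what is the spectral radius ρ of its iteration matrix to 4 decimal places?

Split A = D + L + U, D = diag(41, -25, -30, -31, 39, 30).
T_GS = -(D+L)⁻¹U: row 0 first, T[0,2] = -(6)/(41) = -0.1463; later rows by forward substitution.
  T[0,:] = [+0.0000 +0.1220 -0.1463 -0.1220 +0.1463 -0.0732]
  T[1,:] = [+0.0000 -0.0049 -0.0741 -0.1951 +0.1941 -0.0771]
  T[2,:] = [+0.0000 +0.0089 +0.0026 -0.1756 -0.0559 -0.1254]
  T[3,:] = [+0.0000 -0.0202 +0.0328 +0.0675 -0.2027 +0.0702]
  T[4,:] = [+0.0000 +0.0167 -0.0235 -0.0599 +0.0475 +0.1123]
  T[5,:] = [+0.0000 -0.0071 +0.0179 -0.0127 -0.0130 -0.0255]
eigenvalue magnitudes: 0.1717, 0.0767, 0.0767, 0.0692, 0.0692, 0.0000.
spectral radius ρ = 0.1717; 0.1717 < 1, so it converges for any x₀.

yes, ρ = 0.1717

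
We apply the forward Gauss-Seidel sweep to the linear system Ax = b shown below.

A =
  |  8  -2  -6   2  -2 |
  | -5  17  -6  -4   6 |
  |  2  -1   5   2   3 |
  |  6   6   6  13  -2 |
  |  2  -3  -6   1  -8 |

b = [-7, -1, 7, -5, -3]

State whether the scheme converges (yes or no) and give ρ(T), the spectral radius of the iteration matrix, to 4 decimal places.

Split A = D + L + U, D = diag(8, 17, 5, 13, -8).
T_GS = -(D+L)⁻¹U: row 0 first, T[0,3] = -(2)/(8) = -0.2500; later rows by forward substitution.
  T[0,:] = [+0.0000, +0.2500, +0.7500, -0.2500, +0.2500]
  T[1,:] = [+0.0000, +0.0735, +0.5735, +0.1618, -0.2794]
  T[2,:] = [+0.0000, -0.0853, -0.1853, -0.2676, -0.7559]
  T[3,:] = [+0.0000, -0.1100, -0.5253, +0.1643, +0.5163]
  T[4,:] = [+0.0000, +0.0852, +0.0457, +0.0981, +0.7987]
|eigenvalues of T|: 0.8487, 0.2556, 0.2252, 0.0278, 0.0000.
spectral radius ρ = 0.8487; 0.8487 < 1 ⇒ converges.

yes, ρ = 0.8487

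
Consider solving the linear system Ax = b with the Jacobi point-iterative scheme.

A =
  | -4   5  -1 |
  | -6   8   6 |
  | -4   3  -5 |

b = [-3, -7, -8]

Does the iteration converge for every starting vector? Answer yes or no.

no

Split A = D + L + U, D = diag(-4, 8, -5).
T_J = -D⁻¹(L+U): T[2,0] = -(-4)/(-5) = -0.8000; T[2,2] = 0.
  T[0,:] = [+0.0000  +1.2500  -0.2500]
  T[1,:] = [+0.7500  +0.0000  -0.7500]
  T[2,:] = [-0.8000  +0.6000  +0.0000]
|λ(T)| sorted: 1.1208, 0.7542, 0.7542.
ρ(T) = max|λ| = 1.1208; 1.1208 > 1, so it fails to converge.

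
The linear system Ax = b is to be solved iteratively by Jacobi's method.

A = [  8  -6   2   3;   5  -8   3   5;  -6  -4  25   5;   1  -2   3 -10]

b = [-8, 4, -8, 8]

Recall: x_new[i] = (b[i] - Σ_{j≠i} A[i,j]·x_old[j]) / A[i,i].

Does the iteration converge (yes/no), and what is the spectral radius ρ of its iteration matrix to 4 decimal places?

Split A = D + L + U, D = diag(8, -8, 25, -10).
Jacobi: T = -D⁻¹(L+U), T[1,2] = -(3)/(-8) = +0.3750; T[1,1] = 0.
  T[0,:] = [+0.0000, +0.7500, -0.2500, -0.3750]
  T[1,:] = [+0.6250, +0.0000, +0.3750, +0.6250]
  T[2,:] = [+0.2400, +0.1600, +0.0000, -0.2000]
  T[3,:] = [+0.1000, -0.2000, +0.3000, +0.0000]
moduli |λ_i(T)| = 0.7312, 0.3949, 0.3949, 0.3311.
spectral radius ρ = 0.7312; 0.7312 < 1: convergent.

yes, ρ = 0.7312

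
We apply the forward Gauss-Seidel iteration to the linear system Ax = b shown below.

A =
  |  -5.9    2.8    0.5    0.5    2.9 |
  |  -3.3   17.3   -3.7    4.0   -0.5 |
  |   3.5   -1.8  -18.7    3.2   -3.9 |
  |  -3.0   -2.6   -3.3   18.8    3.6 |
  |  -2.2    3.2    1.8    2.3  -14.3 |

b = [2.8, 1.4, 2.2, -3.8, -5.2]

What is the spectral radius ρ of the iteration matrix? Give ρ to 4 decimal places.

0.1977

Write A = D+L+U with D = diag(-5.9, 17.3, -18.7, 18.8, -14.3).
GS T = -(D+L)⁻¹U: row 0 first, T[0,3] = -(0.5)/(-5.9) = +0.0847; later rows by forward substitution.
  T[0,:] = [+0.0000  +0.4746  +0.0847  +0.0847  +0.4915]
  T[1,:] = [+0.0000  +0.0905  +0.2300  -0.2150  +0.1227]
  T[2,:] = [+0.0000  +0.0801  -0.0063  +0.2077  -0.1284]
  T[3,:] = [+0.0000  +0.1023  +0.0442  +0.0202  -0.1186]
  T[4,:] = [+0.0000  -0.0262  +0.0448  -0.0318  -0.0834]
|λ(T)| sorted: 0.1977, 0.1433, 0.1433, 0.1260, 0.0000.
ρ = 0.1977; 0.1977 < 1 ⇒ converges.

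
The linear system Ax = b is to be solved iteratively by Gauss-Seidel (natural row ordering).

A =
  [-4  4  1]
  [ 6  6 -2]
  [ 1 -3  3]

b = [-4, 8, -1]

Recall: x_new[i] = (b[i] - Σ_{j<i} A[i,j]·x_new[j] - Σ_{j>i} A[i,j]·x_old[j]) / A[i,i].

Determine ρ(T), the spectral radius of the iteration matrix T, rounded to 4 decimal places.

A = D + L + U where D = diag(-4, 6, 3).
T_GS = -(D+L)⁻¹U: row 0 first, T[0,2] = -(1)/(-4) = +0.2500; later rows by forward substitution.
  T[0,:] = [+0.0000, +1.0000, +0.2500]
  T[1,:] = [+0.0000, -1.0000, +0.0833]
  T[2,:] = [+0.0000, -1.3333, +0.0000]
moduli |λ_i(T)| = 0.8727, 0.1273, 0.0000.
ρ(T) = max|λ| = 0.8727; 0.8727 < 1 ⇒ converges.

0.8727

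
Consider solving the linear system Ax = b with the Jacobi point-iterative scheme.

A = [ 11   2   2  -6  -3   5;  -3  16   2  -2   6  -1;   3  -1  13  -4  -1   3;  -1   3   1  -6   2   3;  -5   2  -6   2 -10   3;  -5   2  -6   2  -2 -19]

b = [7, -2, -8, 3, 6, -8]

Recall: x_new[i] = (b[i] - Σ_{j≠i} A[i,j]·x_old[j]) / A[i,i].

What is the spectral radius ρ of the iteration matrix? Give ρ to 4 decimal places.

Split A = D + L + U, D = diag(11, 16, 13, -6, -10, -19).
T_J = -D⁻¹(L+U): T[0,1] = -(2)/(11) = -0.1818; T[0,0] = 0.
  T[0,:] = [+0.0000 -0.1818 -0.1818 +0.5455 +0.2727 -0.4545]
  T[1,:] = [+0.1875 +0.0000 -0.1250 +0.1250 -0.3750 +0.0625]
  T[2,:] = [-0.2308 +0.0769 +0.0000 +0.3077 +0.0769 -0.2308]
  T[3,:] = [-0.1667 +0.5000 +0.1667 +0.0000 +0.3333 +0.5000]
  T[4,:] = [-0.5000 +0.2000 -0.6000 +0.2000 +0.0000 +0.3000]
  T[5,:] = [-0.2632 +0.1053 -0.3158 +0.1053 -0.1053 +0.0000]
|eigenvalues of T|: 0.8508, 0.6951, 0.6951, 0.3165, 0.2293, 0.1158.
ρ = 0.8508; 0.8508 < 1 ⇒ converges.

0.8508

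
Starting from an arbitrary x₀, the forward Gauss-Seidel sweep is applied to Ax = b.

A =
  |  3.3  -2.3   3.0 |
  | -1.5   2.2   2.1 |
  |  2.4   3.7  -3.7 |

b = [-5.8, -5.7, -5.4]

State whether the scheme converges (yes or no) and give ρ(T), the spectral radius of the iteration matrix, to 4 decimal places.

Split A = D + L + U, D = diag(3.3, 2.2, -3.7).
GS T = -(D+L)⁻¹U: row 0 first, T[0,1] = -(-2.3)/(3.3) = +0.6970; later rows by forward substitution.
  T[0,:] = [+0.0000 +0.6970 -0.9091]
  T[1,:] = [+0.0000 +0.4752 -1.5744]
  T[2,:] = [+0.0000 +0.9273 -2.1641]
|eigenvalues of T|: 1.3750, 0.3138, 0.0000.
spectral radius ρ = 1.3750; 1.3750 > 1, so it fails to converge.

no, ρ = 1.3750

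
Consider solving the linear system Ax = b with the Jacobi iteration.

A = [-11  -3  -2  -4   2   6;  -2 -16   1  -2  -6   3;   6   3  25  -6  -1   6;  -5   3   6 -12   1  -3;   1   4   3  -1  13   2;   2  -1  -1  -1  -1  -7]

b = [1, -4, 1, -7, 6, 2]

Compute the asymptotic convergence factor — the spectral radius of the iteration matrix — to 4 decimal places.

Diagonal D = diag(-11, -16, 25, -12, 13, -7); L, U strict lower/upper.
Jacobi: T = -D⁻¹(L+U), T[0,5] = -(6)/(-11) = +0.5455; T[0,0] = 0.
  T[0,:] = [+0.0000 -0.2727 -0.1818 -0.3636 +0.1818 +0.5455]
  T[1,:] = [-0.1250 +0.0000 +0.0625 -0.1250 -0.3750 +0.1875]
  T[2,:] = [-0.2400 -0.1200 +0.0000 +0.2400 +0.0400 -0.2400]
  T[3,:] = [-0.4167 +0.2500 +0.5000 +0.0000 +0.0833 -0.2500]
  T[4,:] = [-0.0769 -0.3077 -0.2308 +0.0769 +0.0000 -0.1538]
  T[5,:] = [+0.2857 -0.1429 -0.1429 -0.1429 -0.1429 +0.0000]
|eigenvalues of T|: 0.8487, 0.5081, 0.5081, 0.2753, 0.2342, 0.0697.
ρ = 0.8487; 0.8487 < 1, so it converges for any x₀.

0.8487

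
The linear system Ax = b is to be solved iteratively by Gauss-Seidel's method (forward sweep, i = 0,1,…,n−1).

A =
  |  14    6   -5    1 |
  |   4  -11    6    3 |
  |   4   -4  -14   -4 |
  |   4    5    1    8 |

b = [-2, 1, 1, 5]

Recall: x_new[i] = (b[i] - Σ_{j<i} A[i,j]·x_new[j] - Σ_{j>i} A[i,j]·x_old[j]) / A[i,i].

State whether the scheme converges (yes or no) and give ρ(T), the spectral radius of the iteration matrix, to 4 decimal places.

yes, ρ = 0.6976

Write A = D+L+U with D = diag(14, -11, -14, 8).
GS T = -(D+L)⁻¹U: row 0 first, T[0,3] = -(1)/(14) = -0.0714; later rows by forward substitution.
  T[0,:] = [+0.0000, -0.4286, +0.3571, -0.0714]
  T[1,:] = [+0.0000, -0.1558, +0.6753, +0.2468]
  T[2,:] = [+0.0000, -0.0779, -0.0909, -0.3766]
  T[3,:] = [+0.0000, +0.3214, -0.5893, -0.0714]
moduli |λ_i(T)| = 0.6976, 0.2188, 0.2188, 0.0000.
spectral radius ρ = 0.6976; 0.6976 < 1: convergent.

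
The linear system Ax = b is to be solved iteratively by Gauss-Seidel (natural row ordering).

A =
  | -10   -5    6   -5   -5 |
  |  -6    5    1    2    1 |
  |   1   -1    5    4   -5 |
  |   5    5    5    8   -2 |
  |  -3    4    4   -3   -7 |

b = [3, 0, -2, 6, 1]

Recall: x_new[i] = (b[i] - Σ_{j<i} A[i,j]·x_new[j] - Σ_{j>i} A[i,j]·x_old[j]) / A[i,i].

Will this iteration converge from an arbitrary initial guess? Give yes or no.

Split A = D + L + U, D = diag(-10, 5, 5, 8, -7).
GS T = -(D+L)⁻¹U: row 0 first, T[0,4] = -(-5)/(-10) = -0.5000; later rows by forward substitution.
  T[0,:] = [+0.0000, -0.5000, +0.6000, -0.5000, -0.5000]
  T[1,:] = [+0.0000, -0.6000, +0.5200, -1.0000, -0.8000]
  T[2,:] = [+0.0000, -0.0200, -0.0160, -0.9000, +0.9400]
  T[3,:] = [+0.0000, +0.7000, -0.6900, +1.5000, +0.4750]
  T[4,:] = [+0.0000, -0.4400, +0.3266, -1.5143, +0.0907]
|eigenvalues of T|: 1.5797, 0.5090, 0.5090, 0.0209, 0.0000.
spectral radius ρ = 1.5797; 1.5797 > 1, so it fails to converge.

no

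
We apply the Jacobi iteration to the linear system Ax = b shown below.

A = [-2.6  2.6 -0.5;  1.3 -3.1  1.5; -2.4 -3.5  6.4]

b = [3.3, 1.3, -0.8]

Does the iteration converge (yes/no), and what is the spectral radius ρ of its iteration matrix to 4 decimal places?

yes, ρ = 0.8767

Diagonal D = diag(-2.6, -3.1, 6.4); L, U strict lower/upper.
Jacobi T = -D⁻¹(L+U): T[1,2] = -(1.5)/(-3.1) = +0.4839; T[1,1] = 0.
  T[0,:] = [+0.0000 +1.0000 -0.1923]
  T[1,:] = [+0.4194 +0.0000 +0.4839]
  T[2,:] = [+0.3750 +0.5469 +0.0000]
eigenvalue magnitudes: 0.8767, 0.6266, 0.2500.
spectral radius ρ = 0.8767; 0.8767 < 1: convergent.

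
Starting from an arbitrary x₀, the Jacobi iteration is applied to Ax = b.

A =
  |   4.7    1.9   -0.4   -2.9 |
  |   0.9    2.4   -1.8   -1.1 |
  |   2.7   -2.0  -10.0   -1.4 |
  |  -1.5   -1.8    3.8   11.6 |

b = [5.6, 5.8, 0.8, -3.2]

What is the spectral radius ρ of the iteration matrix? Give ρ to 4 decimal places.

Let D = diag(4.7, 2.4, -10, 11.6); L, U the strict triangles.
Jacobi: T = -D⁻¹(L+U), T[0,1] = -(1.9)/(4.7) = -0.4043; T[0,0] = 0.
  T[0,:] = [+0.0000, -0.4043, +0.0851, +0.6170]
  T[1,:] = [-0.3750, +0.0000, +0.7500, +0.4583]
  T[2,:] = [+0.2700, -0.2000, +0.0000, -0.1400]
  T[3,:] = [+0.1293, +0.1552, -0.3276, +0.0000]
|eigenvalues of T|: 0.7231, 0.4412, 0.4412, 0.2073.
ρ = 0.7231; 0.7231 < 1: convergent.

0.7231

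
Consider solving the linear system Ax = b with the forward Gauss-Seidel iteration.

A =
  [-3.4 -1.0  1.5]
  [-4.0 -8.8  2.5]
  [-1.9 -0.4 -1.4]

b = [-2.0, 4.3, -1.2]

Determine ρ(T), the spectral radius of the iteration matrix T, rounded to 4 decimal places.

0.6606

Write A = D+L+U with D = diag(-3.4, -8.8, -1.4).
Gauss-Seidel: T = -(D+L)⁻¹U, row 0 first, T[0,2] = -(1.5)/(-3.4) = +0.4412; later rows by forward substitution.
  T[0,:] = [+0.0000  -0.2941  +0.4412]
  T[1,:] = [+0.0000  +0.1337  +0.0836]
  T[2,:] = [+0.0000  +0.3610  -0.6226]
eigenvalue magnitudes: 0.6606, 0.1717, 0.0000.
spectral radius ρ = 0.6606; 0.6606 < 1 ⇒ converges.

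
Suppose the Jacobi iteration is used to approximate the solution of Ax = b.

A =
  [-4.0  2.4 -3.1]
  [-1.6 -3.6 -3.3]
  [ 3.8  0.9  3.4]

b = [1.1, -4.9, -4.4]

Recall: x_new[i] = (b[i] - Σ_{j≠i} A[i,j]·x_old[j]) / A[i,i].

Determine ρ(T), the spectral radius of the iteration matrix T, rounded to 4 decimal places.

1.1407

Diagonal D = diag(-4, -3.6, 3.4); L, U strict lower/upper.
T_J = -D⁻¹(L+U): T[2,0] = -(3.8)/(3.4) = -1.1176; T[2,2] = 0.
  T[0,:] = [+0.0000, +0.6000, -0.7750]
  T[1,:] = [-0.4444, +0.0000, -0.9167]
  T[2,:] = [-1.1176, -0.2647, +0.0000]
|λ(T)| sorted: 1.1407, 0.6775, 0.6775.
ρ(T) = max|λ| = 1.1407; 1.1407 > 1: divergent.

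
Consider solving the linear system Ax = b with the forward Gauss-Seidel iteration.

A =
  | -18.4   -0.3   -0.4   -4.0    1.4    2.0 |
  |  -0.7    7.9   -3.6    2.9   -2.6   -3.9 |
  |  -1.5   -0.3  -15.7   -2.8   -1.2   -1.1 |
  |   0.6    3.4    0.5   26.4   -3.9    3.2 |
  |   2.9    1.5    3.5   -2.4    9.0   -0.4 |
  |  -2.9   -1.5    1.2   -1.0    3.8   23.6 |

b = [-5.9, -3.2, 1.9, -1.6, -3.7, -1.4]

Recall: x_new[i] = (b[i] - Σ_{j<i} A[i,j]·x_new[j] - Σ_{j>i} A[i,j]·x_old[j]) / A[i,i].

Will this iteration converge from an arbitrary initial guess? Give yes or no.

yes

Let D = diag(-18.4, 7.9, -15.7, 26.4, 9, 23.6); L, U the strict triangles.
Gauss-Seidel: T = -(D+L)⁻¹U, row 0 first, T[0,5] = -(2)/(-18.4) = +0.1087; later rows by forward substitution.
  T[0,:] = [+0.0000, -0.0163, -0.0217, -0.2174, +0.0761, +0.1087]
  T[1,:] = [+0.0000, -0.0014, +0.4538, -0.3864, +0.3359, +0.5033]
  T[2,:] = [+0.0000, +0.0016, -0.0066, -0.1502, -0.0901, -0.0901]
  T[3,:] = [+0.0000, +0.0005, -0.0578, +0.0575, +0.1045, -0.1868]
  T[4,:] = [+0.0000, +0.0050, -0.0815, +0.2082, -0.0176, -0.0893]
  T[5,:] = [+0.0000, -0.0030, +0.0372, -0.0747, +0.0425, +0.0564]
|λ(T)| sorted: 0.2623, 0.1515, 0.0669, 0.0318, 0.0126, 0.0000.
ρ = 0.2623; 0.2623 < 1, so it converges for any x₀.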